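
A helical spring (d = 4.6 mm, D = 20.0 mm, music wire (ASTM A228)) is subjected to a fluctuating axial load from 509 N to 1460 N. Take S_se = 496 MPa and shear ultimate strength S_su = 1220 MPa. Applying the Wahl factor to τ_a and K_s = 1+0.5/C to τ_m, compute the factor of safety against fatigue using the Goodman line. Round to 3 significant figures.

0.865

C = D/d = 20.0/4.6 = 4.3478; K_W = (4C−1)/(4C−4)+0.615/C = 1.3655; K_s = 1+0.5/C = 1.1150
F_a = (F_max−F_min)/2 = 475.5 N; F_m = (F_max+F_min)/2 = 984.5 N
τ_a = K_W·8F_aD/(πd³) = 1.3655 × 248.8 = 339.73 MPa
τ_m = K_s·8F_mD/(πd³) = 1.1150 × 515.12 = 574.36 MPa
Goodman: 1/n_f = τ_a/S_se + τ_m/S_su = 339.73/496 + 574.36/1220 = 0.68494 + 0.47079 = 1.1557
n_f = 1/1.1557 = 0.8653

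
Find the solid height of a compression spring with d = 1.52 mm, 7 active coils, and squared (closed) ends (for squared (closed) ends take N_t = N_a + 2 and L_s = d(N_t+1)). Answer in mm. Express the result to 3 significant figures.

15.2 mm

squared (closed) ends: N_t = N_a + 2 = 7 + 2 = 9
L_s = d·(N_t+1) = 1.52 × 10 = 15.2 mm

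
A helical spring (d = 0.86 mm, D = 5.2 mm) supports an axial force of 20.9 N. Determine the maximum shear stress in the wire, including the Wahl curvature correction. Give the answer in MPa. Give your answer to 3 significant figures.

Spring index C = D/d = 5.2/0.86 = 6.0465
K_W = (4C−1)/(4C−4) + 0.615/C = 23.186/20.186 + 0.1017 = 1.2503
τ₀ = 8FD/(πd³) = 8·20.9·5.2/(π·0.86³) = 869.44/1.9982 = 435.11 MPa
τ_max = K·τ₀ = 1.2503 × 435.11 = 544.02 MPa

544 MPa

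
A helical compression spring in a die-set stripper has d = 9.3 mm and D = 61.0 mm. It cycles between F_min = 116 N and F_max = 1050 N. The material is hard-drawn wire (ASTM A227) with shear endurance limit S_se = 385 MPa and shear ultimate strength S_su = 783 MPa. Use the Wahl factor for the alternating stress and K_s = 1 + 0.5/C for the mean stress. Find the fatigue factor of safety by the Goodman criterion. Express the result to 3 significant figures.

2.26

C = D/d = 61.0/9.3 = 6.5591; K_W = (4C−1)/(4C−4)+0.615/C = 1.2287; K_s = 1+0.5/C = 1.0762
F_a = (F_max−F_min)/2 = 467 N; F_m = (F_max+F_min)/2 = 583 N
τ_a = K_W·8F_aD/(πd³) = 1.2287 × 90.186 = 110.81 MPa
τ_m = K_s·8F_mD/(πd³) = 1.0762 × 112.59 = 121.17 MPa
Goodman: 1/n_f = τ_a/S_se + τ_m/S_su = 110.81/385 + 121.17/783 = 0.28782 + 0.15475 = 0.44257
n_f = 1/0.44257 = 2.26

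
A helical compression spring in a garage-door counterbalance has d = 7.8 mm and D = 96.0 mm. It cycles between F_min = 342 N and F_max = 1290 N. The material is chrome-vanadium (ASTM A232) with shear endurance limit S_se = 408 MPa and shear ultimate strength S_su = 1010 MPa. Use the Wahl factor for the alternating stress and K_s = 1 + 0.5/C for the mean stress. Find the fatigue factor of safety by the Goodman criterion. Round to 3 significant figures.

C = D/d = 96.0/7.8 = 12.3077; K_W = (4C−1)/(4C−4)+0.615/C = 1.1163; K_s = 1+0.5/C = 1.0406
F_a = (F_max−F_min)/2 = 474 N; F_m = (F_max+F_min)/2 = 816 N
τ_a = K_W·8F_aD/(πd³) = 1.1163 × 244.18 = 272.57 MPa
τ_m = K_s·8F_mD/(πd³) = 1.0406 × 420.36 = 437.43 MPa
Goodman: 1/n_f = τ_a/S_se + τ_m/S_su = 272.57/408 + 437.43/1010 = 0.66807 + 0.43310 = 1.1012
n_f = 1/1.1012 = 0.9081

0.908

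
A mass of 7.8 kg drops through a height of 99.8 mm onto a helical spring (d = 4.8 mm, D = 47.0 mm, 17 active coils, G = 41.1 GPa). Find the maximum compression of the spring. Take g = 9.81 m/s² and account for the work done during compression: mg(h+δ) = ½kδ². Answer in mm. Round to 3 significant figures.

k = Gd⁴/(8D³N_a) = (41.1×10³)(4.8⁴)/(8·47.0³·17) = 1.5452 N/mm
W = mg = 7.8 × 9.81 = 76.518 N
½kδ² − Wδ − Wh = 0 → δ = (W + √(W² + 2kWh))/k
δ = (76.518 + √(5855 + 23599.3))/1.5452 = (76.518 + 171.62)/1.5452 = 160.59 mm

161 mm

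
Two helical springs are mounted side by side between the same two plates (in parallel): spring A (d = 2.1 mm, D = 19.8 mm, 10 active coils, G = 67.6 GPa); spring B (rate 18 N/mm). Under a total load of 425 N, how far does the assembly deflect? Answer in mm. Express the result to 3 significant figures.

k_A = Gd⁴/(8D³N_a) = (67.6×10³)(2.1⁴)/(8·19.8³·10) = 2.1171 N/mm
Parallel: k_eq = 2.1171 + 18 = 20.117 N/mm
δ = F/k_eq = 425/20.117 = 21.126 mm

21.1 mm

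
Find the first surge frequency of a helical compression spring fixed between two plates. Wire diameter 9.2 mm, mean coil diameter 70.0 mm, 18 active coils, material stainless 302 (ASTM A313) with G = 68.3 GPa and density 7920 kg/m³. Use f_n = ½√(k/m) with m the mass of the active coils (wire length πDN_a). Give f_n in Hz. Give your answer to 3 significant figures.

k = Gd⁴/(8D³N_a) = (68.3×10³)(9.2⁴)/(8·70.0³·18) = 9.9064 N/mm = 9906.4 N/m
Wire length L = πDN_a = π·70.0·18 = 3958.4 mm
m = ρ·(πd²/4)·L = 7920 × 66.476×10⁻⁶ m² × 3.9584 m = 2.0841 kg
f_n = ½√(k/m) = 0.5·√(9906.4/2.0841) = 0.5·√(4753.4) = 34.472 Hz

34.5 Hz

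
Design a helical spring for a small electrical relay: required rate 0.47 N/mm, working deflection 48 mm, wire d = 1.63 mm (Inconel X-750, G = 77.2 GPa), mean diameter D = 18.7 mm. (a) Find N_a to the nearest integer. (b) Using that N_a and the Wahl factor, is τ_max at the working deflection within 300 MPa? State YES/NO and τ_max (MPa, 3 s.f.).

N_a = Gd⁴/(8D³k) = (77.2×10³)(1.63⁴)/(8·18.7³·0.47) = 22.16 → N_a = 22
Actual rate k = Gd⁴/(8D³·22) = 0.47351 N/mm
Working load F = kδ = 0.47351·48 = 22.729 N
C = 18.7/1.63 = 11.4724; K_W = (4C−1)/(4C−4)+0.615/C = 1.1252
τ_max = K_W·8FD/(πd³) = 1.1252·249.91 = 281.21 MPa
τ_max ≤ 300 MPa → acceptable

(a) 22 coils; (b) YES, τ_max = 281 MPa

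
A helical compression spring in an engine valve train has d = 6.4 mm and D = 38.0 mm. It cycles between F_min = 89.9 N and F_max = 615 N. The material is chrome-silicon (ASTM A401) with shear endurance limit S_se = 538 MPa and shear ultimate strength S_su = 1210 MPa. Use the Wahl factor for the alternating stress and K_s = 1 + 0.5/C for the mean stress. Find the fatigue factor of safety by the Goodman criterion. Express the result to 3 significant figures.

C = D/d = 38.0/6.4 = 5.9375; K_W = (4C−1)/(4C−4)+0.615/C = 1.2555; K_s = 1+0.5/C = 1.0842
F_a = (F_max−F_min)/2 = 262.55 N; F_m = (F_max+F_min)/2 = 352.45 N
τ_a = K_W·8F_aD/(πd³) = 1.2555 × 96.916 = 121.68 MPa
τ_m = K_s·8F_mD/(πd³) = 1.0842 × 130.1 = 141.06 MPa
Goodman: 1/n_f = τ_a/S_se + τ_m/S_su = 121.68/538 + 141.06/1210 = 0.22616 + 0.11658 = 0.34274
n_f = 1/0.34274 = 2.918

2.92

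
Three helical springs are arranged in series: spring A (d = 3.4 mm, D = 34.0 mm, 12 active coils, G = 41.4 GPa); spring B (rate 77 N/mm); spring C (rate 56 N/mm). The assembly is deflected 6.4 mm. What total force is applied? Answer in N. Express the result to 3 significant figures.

8.98 N

k_A = Gd⁴/(8D³N_a) = (41.4×10³)(3.4⁴)/(8·34.0³·12) = 1.4662 N/mm
Series: 1/k_eq = 1/1.4662 + 1/77 + 1/56 = 0.71286; k_eq = 1.4028 N/mm
F = k_eq·δ = 1.4028·6.4 = 8.978 N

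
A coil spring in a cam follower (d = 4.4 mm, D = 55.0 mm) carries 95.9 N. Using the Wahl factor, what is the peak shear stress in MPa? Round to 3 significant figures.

Spring index C = D/d = 55.0/4.4 = 12.5000
K_W = (4C−1)/(4C−4) + 0.615/C = 49.000/46.000 + 0.0492 = 1.1144
τ₀ = 8FD/(πd³) = 8·95.9·55.0/(π·4.4³) = 42196/267.61 = 157.68 MPa
τ_max = K·τ₀ = 1.1144 × 157.68 = 175.72 MPa

176 MPa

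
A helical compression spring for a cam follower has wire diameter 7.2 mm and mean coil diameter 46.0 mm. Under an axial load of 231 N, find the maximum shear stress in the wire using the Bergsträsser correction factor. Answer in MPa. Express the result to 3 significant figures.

88.6 MPa

Spring index C = D/d = 46.0/7.2 = 6.3889
K_B = (4C+2)/(4C−3) = 27.556/22.556 = 1.2217
τ₀ = 8FD/(πd³) = 8·231·46.0/(π·7.2³) = 85008/1172.6 = 72.496 MPa
τ_max = K·τ₀ = 1.2217 × 72.496 = 88.566 MPa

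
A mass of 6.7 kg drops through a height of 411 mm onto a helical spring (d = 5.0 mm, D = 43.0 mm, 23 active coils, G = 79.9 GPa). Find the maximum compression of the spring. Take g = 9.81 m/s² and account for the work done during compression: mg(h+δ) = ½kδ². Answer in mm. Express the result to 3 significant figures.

147 mm

k = Gd⁴/(8D³N_a) = (79.9×10³)(5.0⁴)/(8·43.0³·23) = 3.4135 N/mm
W = mg = 6.7 × 9.81 = 65.727 N
½kδ² − Wδ − Wh = 0 → δ = (W + √(W² + 2kWh))/k
δ = (65.727 + √(4320 + 184425))/3.4135 = (65.727 + 434.45)/3.4135 = 146.53 mm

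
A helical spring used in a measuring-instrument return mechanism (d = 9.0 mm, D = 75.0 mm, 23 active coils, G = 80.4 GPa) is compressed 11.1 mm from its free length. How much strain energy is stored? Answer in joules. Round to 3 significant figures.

0.419 J

k = Gd⁴/(8D³N_a) = (80.4×10³)(9.0⁴)/(8·75.0³·23) = 6.7955 N/mm
U = ½kδ² = 0.5 × 6.7955 × 11.1² = 418.64 N·mm = 0.41864 J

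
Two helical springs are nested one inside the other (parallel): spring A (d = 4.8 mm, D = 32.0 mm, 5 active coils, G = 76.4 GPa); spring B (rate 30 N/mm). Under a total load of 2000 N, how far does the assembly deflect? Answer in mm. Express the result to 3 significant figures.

32.8 mm

k_A = Gd⁴/(8D³N_a) = (76.4×10³)(4.8⁴)/(8·32.0³·5) = 30.942 N/mm
Parallel: k_eq = 30.942 + 30 = 60.942 N/mm
δ = F/k_eq = 2000/60.942 = 32.818 mm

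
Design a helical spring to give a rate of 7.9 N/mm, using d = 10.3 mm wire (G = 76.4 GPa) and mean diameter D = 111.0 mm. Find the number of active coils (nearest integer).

10

N_a = Gd⁴/(8D³k) = (76.4×10³ × 10.3⁴)/(8 × 111.0³ × 7.9)
    = 8.59889e+08 / 8.64343e+07 = 9.948 → 10 coils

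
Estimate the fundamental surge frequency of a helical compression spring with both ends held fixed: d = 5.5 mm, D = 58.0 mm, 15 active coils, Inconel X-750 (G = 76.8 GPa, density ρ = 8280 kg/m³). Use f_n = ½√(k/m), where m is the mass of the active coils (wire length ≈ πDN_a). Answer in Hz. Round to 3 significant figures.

37.4 Hz

k = Gd⁴/(8D³N_a) = (76.8×10³)(5.5⁴)/(8·58.0³·15) = 3.0016 N/mm = 3001.6 N/m
Wire length L = πDN_a = π·58.0·15 = 2733.2 mm
m = ρ·(πd²/4)·L = 8280 × 23.758×10⁻⁶ m² × 2.7332 m = 0.53767 kg
f_n = ½√(k/m) = 0.5·√(3001.6/0.53767) = 0.5·√(5582.5) = 37.358 Hz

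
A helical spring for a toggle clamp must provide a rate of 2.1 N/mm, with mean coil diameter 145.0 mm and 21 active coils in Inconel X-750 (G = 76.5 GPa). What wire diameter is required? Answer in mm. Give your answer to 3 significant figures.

d = (8D³N_a·k / G)^(1/4) = (8·145.0³·21·2.1 / (76.5×10³))^0.25
  = (14060)^0.25 = 10.8891 mm

10.9 mm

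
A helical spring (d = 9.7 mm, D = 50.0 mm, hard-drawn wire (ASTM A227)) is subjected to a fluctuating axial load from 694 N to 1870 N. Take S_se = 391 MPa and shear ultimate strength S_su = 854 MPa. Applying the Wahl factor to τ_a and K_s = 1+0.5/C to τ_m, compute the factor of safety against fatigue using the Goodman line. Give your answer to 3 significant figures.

C = D/d = 50.0/9.7 = 5.1546; K_W = (4C−1)/(4C−4)+0.615/C = 1.2998; K_s = 1+0.5/C = 1.0970
F_a = (F_max−F_min)/2 = 588 N; F_m = (F_max+F_min)/2 = 1282 N
τ_a = K_W·8F_aD/(πd³) = 1.2998 × 82.03 = 106.63 MPa
τ_m = K_s·8F_mD/(πd³) = 1.0970 × 178.85 = 196.2 MPa
Goodman: 1/n_f = τ_a/S_se + τ_m/S_su = 106.63/391 + 196.2/854 = 0.27270 + 0.22974 = 0.50244
n_f = 1/0.50244 = 1.99

1.99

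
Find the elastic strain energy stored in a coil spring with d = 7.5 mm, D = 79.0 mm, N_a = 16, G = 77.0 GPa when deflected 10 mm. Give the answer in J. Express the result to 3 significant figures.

0.193 J

k = Gd⁴/(8D³N_a) = (77.0×10³)(7.5⁴)/(8·79.0³·16) = 3.8605 N/mm
U = ½kδ² = 0.5 × 3.8605 × 10² = 193.03 N·mm = 0.19303 J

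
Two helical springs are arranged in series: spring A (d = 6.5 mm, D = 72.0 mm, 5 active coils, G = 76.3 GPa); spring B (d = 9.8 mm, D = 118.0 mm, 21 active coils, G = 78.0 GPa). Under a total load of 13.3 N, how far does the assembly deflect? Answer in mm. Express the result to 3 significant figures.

k_A = Gd⁴/(8D³N_a) = (76.3×10³)(6.5⁴)/(8·72.0³·5) = 9.1226 N/mm
k_B = Gd⁴/(8D³N_a) = (78.0×10³)(9.8⁴)/(8·118.0³·21) = 2.6064 N/mm
Series: 1/k_eq = 1/9.1226 + 1/2.6064 = 0.49329; k_eq = 2.0272 N/mm
δ = F/k_eq = 13.3/2.0272 = 6.5607 mm

6.56 mm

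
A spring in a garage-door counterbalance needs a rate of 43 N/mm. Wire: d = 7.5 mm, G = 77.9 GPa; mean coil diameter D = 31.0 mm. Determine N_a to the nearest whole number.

N_a = Gd⁴/(8D³k) = (77.9×10³ × 7.5⁴)/(8 × 31.0³ × 43)
    = 2.4648e+08 / 1.02481e+07 = 24.05 → 24 coils

24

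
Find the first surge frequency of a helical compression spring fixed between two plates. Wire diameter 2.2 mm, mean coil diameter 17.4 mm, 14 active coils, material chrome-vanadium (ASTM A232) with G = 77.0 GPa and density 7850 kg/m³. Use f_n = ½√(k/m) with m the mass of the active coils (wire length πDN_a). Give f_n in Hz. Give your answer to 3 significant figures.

183 Hz

k = Gd⁴/(8D³N_a) = (77.0×10³)(2.2⁴)/(8·17.4³·14) = 3.0571 N/mm = 3057.1 N/m
Wire length L = πDN_a = π·17.4·14 = 765.29 mm
m = ρ·(πd²/4)·L = 7850 × 3.8013×10⁻⁶ m² × 0.76529 m = 0.022837 kg
f_n = ½√(k/m) = 0.5·√(3057.1/0.022837) = 0.5·√(1.3387e+05) = 182.94 Hz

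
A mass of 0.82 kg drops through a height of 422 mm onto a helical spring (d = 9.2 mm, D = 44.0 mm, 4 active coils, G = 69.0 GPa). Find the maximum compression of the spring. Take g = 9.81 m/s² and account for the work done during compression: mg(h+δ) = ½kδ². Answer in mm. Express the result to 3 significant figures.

6.16 mm

k = Gd⁴/(8D³N_a) = (69.0×10³)(9.2⁴)/(8·44.0³·4) = 181.34 N/mm
W = mg = 0.82 × 9.81 = 8.0442 N
½kδ² − Wδ − Wh = 0 → δ = (W + √(W² + 2kWh))/k
δ = (8.0442 + √(64.709 + 1.23117e+06))/181.34 = (8.0442 + 1109.6)/181.34 = 6.1633 mm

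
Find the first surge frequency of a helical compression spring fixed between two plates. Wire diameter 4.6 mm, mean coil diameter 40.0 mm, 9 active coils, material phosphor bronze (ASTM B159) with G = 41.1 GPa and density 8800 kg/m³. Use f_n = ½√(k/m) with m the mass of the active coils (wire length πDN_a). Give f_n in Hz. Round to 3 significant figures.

k = Gd⁴/(8D³N_a) = (41.1×10³)(4.6⁴)/(8·40.0³·9) = 3.9936 N/mm = 3993.6 N/m
Wire length L = πDN_a = π·40.0·9 = 1131 mm
m = ρ·(πd²/4)·L = 8800 × 16.619×10⁻⁶ m² × 1.131 m = 0.1654 kg
f_n = ½√(k/m) = 0.5·√(3993.6/0.1654) = 0.5·√(24145) = 77.693 Hz

77.7 Hz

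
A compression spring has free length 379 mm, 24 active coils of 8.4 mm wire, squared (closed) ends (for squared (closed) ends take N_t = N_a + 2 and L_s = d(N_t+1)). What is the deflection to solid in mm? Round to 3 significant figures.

152 mm

N_t = 26; L_s = 8.4·27 = 226.8 mm
δ_solid = L₀ − L_s = 379 − 226.8 = 152.2 mm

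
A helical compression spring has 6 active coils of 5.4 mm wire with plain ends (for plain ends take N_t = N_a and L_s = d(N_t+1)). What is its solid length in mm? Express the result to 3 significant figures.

37.8 mm

plain ends: N_t = N_a = 6
L_s = d·(N_t+1) = 5.4 × 7 = 37.8 mm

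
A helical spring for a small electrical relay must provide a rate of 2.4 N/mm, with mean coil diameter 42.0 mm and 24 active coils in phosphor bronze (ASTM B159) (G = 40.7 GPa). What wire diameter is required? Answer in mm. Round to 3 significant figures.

5.38 mm

d = (8D³N_a·k / G)^(1/4) = (8·42.0³·24·2.4 / (40.7×10³))^0.25
  = (838.81)^0.25 = 5.3817 mm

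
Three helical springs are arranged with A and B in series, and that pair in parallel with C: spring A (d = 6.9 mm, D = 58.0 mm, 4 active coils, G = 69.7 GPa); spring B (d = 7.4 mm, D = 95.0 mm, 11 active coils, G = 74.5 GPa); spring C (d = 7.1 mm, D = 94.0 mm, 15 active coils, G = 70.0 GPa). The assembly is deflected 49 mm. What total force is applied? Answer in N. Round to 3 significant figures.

k_A = Gd⁴/(8D³N_a) = (69.7×10³)(6.9⁴)/(8·58.0³·4) = 25.304 N/mm
k_B = Gd⁴/(8D³N_a) = (74.5×10³)(7.4⁴)/(8·95.0³·11) = 2.9609 N/mm
k_C = Gd⁴/(8D³N_a) = (70.0×10³)(7.1⁴)/(8·94.0³·15) = 1.7847 N/mm
Springs A,B series: k_AB = 1/(1/25.304+1/2.9609) = 2.6508 N/mm; parallel with C: k_eq = 2.6508+1.7847 = 4.4355 N/mm
F = k_eq·δ = 4.4355·49 = 217.34 N

217 N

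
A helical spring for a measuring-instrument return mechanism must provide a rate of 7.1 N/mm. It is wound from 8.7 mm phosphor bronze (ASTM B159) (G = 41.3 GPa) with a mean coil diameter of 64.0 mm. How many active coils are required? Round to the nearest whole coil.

16

N_a = Gd⁴/(8D³k) = (41.3×10³ × 8.7⁴)/(8 × 64.0³ × 7.1)
    = 2.36607e+08 / 1.48898e+07 = 15.89 → 16 coils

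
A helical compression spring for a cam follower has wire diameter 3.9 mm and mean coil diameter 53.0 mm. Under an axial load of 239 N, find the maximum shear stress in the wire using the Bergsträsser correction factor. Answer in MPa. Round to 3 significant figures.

Spring index C = D/d = 53.0/3.9 = 13.5897
K_B = (4C+2)/(4C−3) = 56.359/51.359 = 1.0974
τ₀ = 8FD/(πd³) = 8·239·53.0/(π·3.9³) = 101336/186.36 = 543.78 MPa
τ_max = K·τ₀ = 1.0974 × 543.78 = 596.71 MPa

597 MPa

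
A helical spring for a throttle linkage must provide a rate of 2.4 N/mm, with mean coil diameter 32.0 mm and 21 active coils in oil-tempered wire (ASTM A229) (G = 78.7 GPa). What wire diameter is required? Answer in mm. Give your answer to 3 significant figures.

3.60 mm

d = (8D³N_a·k / G)^(1/4) = (8·32.0³·21·2.4 / (78.7×10³))^0.25
  = (167.88)^0.25 = 3.5996 mm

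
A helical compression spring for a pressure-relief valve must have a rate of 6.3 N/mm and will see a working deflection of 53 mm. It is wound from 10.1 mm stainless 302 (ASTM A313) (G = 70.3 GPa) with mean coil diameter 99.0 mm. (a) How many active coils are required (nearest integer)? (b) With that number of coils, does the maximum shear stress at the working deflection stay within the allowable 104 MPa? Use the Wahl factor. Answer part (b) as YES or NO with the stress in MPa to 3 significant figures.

N_a = Gd⁴/(8D³k) = (70.3×10³)(10.1⁴)/(8·99.0³·6.3) = 14.96 → N_a = 15
Actual rate k = Gd⁴/(8D³·15) = 6.2828 N/mm
Working load F = kδ = 6.2828·53 = 332.99 N
C = 99.0/10.1 = 9.8020; K_W = (4C−1)/(4C−4)+0.615/C = 1.1480
τ_max = K_W·8FD/(πd³) = 1.1480·81.478 = 93.533 MPa
τ_max ≤ 104 MPa → acceptable

(a) 15 coils; (b) YES, τ_max = 93.5 MPa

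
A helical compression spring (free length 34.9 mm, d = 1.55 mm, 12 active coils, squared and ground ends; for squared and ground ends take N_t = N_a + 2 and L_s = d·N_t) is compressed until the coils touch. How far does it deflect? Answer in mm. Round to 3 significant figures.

13.2 mm

N_t = 14; L_s = 1.55·14 = 21.7 mm
δ_solid = L₀ − L_s = 34.9 − 21.7 = 13.2 mm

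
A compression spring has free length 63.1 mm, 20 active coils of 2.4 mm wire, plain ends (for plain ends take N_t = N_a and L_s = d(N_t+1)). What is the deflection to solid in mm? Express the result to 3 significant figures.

12.7 mm

N_t = 20; L_s = 2.4·21 = 50.4 mm
δ_solid = L₀ − L_s = 63.1 − 50.4 = 12.7 mm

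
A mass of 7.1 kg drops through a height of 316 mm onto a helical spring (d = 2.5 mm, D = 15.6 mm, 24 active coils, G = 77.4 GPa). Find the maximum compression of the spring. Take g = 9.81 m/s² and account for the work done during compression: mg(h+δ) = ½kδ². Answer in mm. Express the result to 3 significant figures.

k = Gd⁴/(8D³N_a) = (77.4×10³)(2.5⁴)/(8·15.6³·24) = 4.1479 N/mm
W = mg = 7.1 × 9.81 = 69.651 N
½kδ² − Wδ − Wh = 0 → δ = (W + √(W² + 2kWh))/k
δ = (69.651 + √(4851.3 + 182587))/4.1479 = (69.651 + 432.94)/4.1479 = 121.17 mm

121 mm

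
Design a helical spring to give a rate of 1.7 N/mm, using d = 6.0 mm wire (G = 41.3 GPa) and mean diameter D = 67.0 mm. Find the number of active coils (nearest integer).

N_a = Gd⁴/(8D³k) = (41.3×10³ × 6.0⁴)/(8 × 67.0³ × 1.7)
    = 5.35248e+07 / 4.09038e+06 = 13.09 → 13 coils

13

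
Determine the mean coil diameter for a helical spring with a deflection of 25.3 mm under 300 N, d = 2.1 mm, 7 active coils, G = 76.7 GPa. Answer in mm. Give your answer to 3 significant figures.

13.1 mm

Required rate k = F/δ = 300/25.3 = 11.858 N/mm
D = (Gd⁴/(8N_a·k))^(1/3) = (76.7×10³·2.1⁴/(8·7·11.858))^(1/3)
  = (2246.38)^(1/3) = 13.0967 mm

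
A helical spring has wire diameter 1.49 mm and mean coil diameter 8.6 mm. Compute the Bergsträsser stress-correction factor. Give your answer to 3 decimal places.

1.249

C = D/d = 8.6/1.49 = 5.7718
K_B = (4C+2)/(4C−3) = 25.087/20.087 = 1.2489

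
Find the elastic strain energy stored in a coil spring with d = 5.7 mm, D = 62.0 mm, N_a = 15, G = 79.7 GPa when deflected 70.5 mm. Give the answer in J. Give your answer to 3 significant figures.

7.31 J

k = Gd⁴/(8D³N_a) = (79.7×10³)(5.7⁴)/(8·62.0³·15) = 2.9417 N/mm
U = ½kδ² = 0.5 × 2.9417 × 70.5² = 7310.5 N·mm = 7.3105 J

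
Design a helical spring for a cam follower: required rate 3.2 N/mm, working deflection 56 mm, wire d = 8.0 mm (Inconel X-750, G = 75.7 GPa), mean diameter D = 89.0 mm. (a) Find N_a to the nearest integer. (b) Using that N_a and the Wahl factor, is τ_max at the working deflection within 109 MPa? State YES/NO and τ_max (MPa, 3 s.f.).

N_a = Gd⁴/(8D³k) = (75.7×10³)(8.0⁴)/(8·89.0³·3.2) = 17.18 → N_a = 17
Actual rate k = Gd⁴/(8D³·17) = 3.2341 N/mm
Working load F = kδ = 3.2341·56 = 181.11 N
C = 89.0/8.0 = 11.1250; K_W = (4C−1)/(4C−4)+0.615/C = 1.1294
τ_max = K_W·8FD/(πd³) = 1.1294·80.167 = 90.537 MPa
τ_max ≤ 109 MPa → acceptable

(a) 17 coils; (b) YES, τ_max = 90.5 MPa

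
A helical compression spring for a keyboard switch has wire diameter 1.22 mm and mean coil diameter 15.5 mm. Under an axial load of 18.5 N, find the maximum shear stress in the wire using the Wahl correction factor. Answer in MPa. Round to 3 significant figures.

447 MPa

Spring index C = D/d = 15.5/1.22 = 12.7049
K_W = (4C−1)/(4C−4) + 0.615/C = 49.820/46.820 + 0.0484 = 1.1125
τ₀ = 8FD/(πd³) = 8·18.5·15.5/(π·1.22³) = 2294/5.7047 = 402.13 MPa
τ_max = K·τ₀ = 1.1125 × 402.13 = 447.36 MPa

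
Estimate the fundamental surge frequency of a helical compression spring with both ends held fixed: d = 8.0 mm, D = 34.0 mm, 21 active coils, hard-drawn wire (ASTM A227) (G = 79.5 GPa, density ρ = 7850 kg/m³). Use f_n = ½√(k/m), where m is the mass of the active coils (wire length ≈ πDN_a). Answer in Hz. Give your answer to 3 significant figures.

118 Hz

k = Gd⁴/(8D³N_a) = (79.5×10³)(8.0⁴)/(8·34.0³·21) = 49.315 N/mm = 49315 N/m
Wire length L = πDN_a = π·34.0·21 = 2243.1 mm
m = ρ·(πd²/4)·L = 7850 × 50.265×10⁻⁶ m² × 2.2431 m = 0.88509 kg
f_n = ½√(k/m) = 0.5·√(49315/0.88509) = 0.5·√(55718) = 118.02 Hz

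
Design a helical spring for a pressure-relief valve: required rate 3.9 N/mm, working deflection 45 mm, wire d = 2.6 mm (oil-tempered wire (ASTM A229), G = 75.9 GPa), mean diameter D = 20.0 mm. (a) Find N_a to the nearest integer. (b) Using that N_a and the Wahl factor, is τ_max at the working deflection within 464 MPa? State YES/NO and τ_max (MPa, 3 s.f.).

N_a = Gd⁴/(8D³k) = (75.9×10³)(2.6⁴)/(8·20.0³·3.9) = 13.9 → N_a = 14
Actual rate k = Gd⁴/(8D³·14) = 3.871 N/mm
Working load F = kδ = 3.871·45 = 174.2 N
C = 20.0/2.6 = 7.6923; K_W = (4C−1)/(4C−4)+0.615/C = 1.1920
τ_max = K_W·8FD/(πd³) = 1.1920·504.77 = 601.69 MPa
τ_max > 464 MPa → exceeds allowable

(a) 14 coils; (b) NO, τ_max = 602 MPa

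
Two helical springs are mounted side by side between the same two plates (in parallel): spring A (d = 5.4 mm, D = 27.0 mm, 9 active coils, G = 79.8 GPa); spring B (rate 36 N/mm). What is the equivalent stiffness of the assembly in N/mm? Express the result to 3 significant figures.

83.9 N/mm

k_A = Gd⁴/(8D³N_a) = (79.8×10³)(5.4⁴)/(8·27.0³·9) = 47.88 N/mm
Parallel: k_eq = 47.88 + 36 = 83.88 N/mm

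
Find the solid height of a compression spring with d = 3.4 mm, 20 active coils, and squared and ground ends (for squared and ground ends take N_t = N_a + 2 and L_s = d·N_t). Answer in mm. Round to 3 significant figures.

squared and ground ends: N_t = N_a + 2 = 20 + 2 = 22
L_s = d·N_t = 3.4 × 22 = 74.8 mm

74.8 mm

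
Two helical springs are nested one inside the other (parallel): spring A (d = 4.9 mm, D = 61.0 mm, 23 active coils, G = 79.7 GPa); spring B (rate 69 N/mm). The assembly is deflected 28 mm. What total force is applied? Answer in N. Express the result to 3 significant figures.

1960 N

k_A = Gd⁴/(8D³N_a) = (79.7×10³)(4.9⁴)/(8·61.0³·23) = 1.1001 N/mm
Parallel: k_eq = 1.1001 + 69 = 70.1 N/mm
F = k_eq·δ = 70.1·28 = 1962.8 N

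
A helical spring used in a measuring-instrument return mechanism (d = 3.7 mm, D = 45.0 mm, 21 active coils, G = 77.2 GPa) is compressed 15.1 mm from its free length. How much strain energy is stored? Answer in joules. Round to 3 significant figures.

k = Gd⁴/(8D³N_a) = (77.2×10³)(3.7⁴)/(8·45.0³·21) = 0.9451 N/mm
U = ½kδ² = 0.5 × 0.9451 × 15.1² = 107.75 N·mm = 0.10775 J

0.108 J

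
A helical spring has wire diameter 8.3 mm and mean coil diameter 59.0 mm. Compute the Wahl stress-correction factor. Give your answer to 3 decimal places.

1.209

C = D/d = 59.0/8.3 = 7.1084
K_W = (4C−1)/(4C−4) + 0.615/C = 27.434/24.434 + 0.0865 = 1.2093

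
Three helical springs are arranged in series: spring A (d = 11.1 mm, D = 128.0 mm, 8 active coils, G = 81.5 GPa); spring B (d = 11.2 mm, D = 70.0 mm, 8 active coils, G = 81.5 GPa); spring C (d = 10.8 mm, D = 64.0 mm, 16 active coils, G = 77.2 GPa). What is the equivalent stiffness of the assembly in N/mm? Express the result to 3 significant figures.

k_A = Gd⁴/(8D³N_a) = (81.5×10³)(11.1⁴)/(8·128.0³·8) = 9.2181 N/mm
k_B = Gd⁴/(8D³N_a) = (81.5×10³)(11.2⁴)/(8·70.0³·8) = 58.419 N/mm
k_C = Gd⁴/(8D³N_a) = (77.2×10³)(10.8⁴)/(8·64.0³·16) = 31.301 N/mm
Series: 1/k_eq = 1/9.2181 + 1/58.419 + 1/31.301 = 0.15755; k_eq = 6.3473 N/mm

6.35 N/mm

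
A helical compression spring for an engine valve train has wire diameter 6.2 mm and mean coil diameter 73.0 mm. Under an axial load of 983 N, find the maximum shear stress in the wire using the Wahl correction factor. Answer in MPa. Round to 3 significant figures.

860 MPa

Spring index C = D/d = 73.0/6.2 = 11.7742
K_W = (4C−1)/(4C−4) + 0.615/C = 46.097/43.097 + 0.0522 = 1.1218
τ₀ = 8FD/(πd³) = 8·983·73.0/(π·6.2³) = 574072/748.73 = 766.73 MPa
τ_max = K·τ₀ = 1.1218 × 766.73 = 860.15 MPa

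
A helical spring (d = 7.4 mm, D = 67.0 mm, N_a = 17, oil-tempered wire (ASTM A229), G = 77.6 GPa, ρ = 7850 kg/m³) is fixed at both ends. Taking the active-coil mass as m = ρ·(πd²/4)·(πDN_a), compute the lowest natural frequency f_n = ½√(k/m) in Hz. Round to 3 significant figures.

34.3 Hz

k = Gd⁴/(8D³N_a) = (77.6×10³)(7.4⁴)/(8·67.0³·17) = 5.6889 N/mm = 5688.9 N/m
Wire length L = πDN_a = π·67.0·17 = 3578.3 mm
m = ρ·(πd²/4)·L = 7850 × 43.008×10⁻⁶ m² × 3.5783 m = 1.2081 kg
f_n = ½√(k/m) = 0.5·√(5688.9/1.2081) = 0.5·√(4709) = 34.311 Hz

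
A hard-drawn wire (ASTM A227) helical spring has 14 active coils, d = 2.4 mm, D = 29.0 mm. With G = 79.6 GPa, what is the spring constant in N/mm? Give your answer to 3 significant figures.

0.967 N/mm

k = Gd⁴/(8D³N_a) = (79.6×10³ × 2.4⁴) / (8 × 29.0³ × 14)
  = 2.64094e+06 / 2.73157e+06 = 0.96682 N/mm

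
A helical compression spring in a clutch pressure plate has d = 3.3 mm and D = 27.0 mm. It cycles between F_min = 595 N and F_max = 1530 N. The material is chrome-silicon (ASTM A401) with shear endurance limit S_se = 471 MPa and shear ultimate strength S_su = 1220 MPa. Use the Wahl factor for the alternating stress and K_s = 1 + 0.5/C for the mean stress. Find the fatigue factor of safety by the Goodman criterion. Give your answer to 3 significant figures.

C = D/d = 27.0/3.3 = 8.1818; K_W = (4C−1)/(4C−4)+0.615/C = 1.1796; K_s = 1+0.5/C = 1.0611
F_a = (F_max−F_min)/2 = 467.5 N; F_m = (F_max+F_min)/2 = 1062.5 N
τ_a = K_W·8F_aD/(πd³) = 1.1796 × 894.42 = 1055.1 MPa
τ_m = K_s·8F_mD/(πd³) = 1.0611 × 2032.8 = 2157 MPa
Goodman: 1/n_f = τ_a/S_se + τ_m/S_su = 1055.1/471 + 2157/1220 = 2.24004 + 1.76804 = 4.0081
n_f = 1/4.0081 = 0.2495

0.249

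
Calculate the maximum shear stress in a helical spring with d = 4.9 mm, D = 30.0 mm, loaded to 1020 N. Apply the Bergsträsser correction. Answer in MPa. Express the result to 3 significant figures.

816 MPa

Spring index C = D/d = 30.0/4.9 = 6.1224
K_B = (4C+2)/(4C−3) = 26.490/21.490 = 1.2327
τ₀ = 8FD/(πd³) = 8·1020·30.0/(π·4.9³) = 244800/369.61 = 662.33 MPa
τ_max = K·τ₀ = 1.2327 × 662.33 = 816.43 MPa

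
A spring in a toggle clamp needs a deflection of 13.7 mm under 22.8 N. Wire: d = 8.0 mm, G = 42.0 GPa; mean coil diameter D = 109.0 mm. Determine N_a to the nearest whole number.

Required rate k = F/δ = 22.8/13.7 = 1.6642 N/mm
N_a = Gd⁴/(8D³k) = (42.0×10³ × 8.0⁴)/(8 × 109.0³ × 1.6642)
    = 1.72032e+08 / 1.72418e+07 = 9.978 → 10 coils

10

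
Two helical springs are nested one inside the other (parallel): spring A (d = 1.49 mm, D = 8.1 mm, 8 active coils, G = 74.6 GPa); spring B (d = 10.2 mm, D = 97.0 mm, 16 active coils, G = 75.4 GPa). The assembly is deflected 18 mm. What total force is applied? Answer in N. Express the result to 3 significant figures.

k_A = Gd⁴/(8D³N_a) = (74.6×10³)(1.49⁴)/(8·8.1³·8) = 10.811 N/mm
k_B = Gd⁴/(8D³N_a) = (75.4×10³)(10.2⁴)/(8·97.0³·16) = 6.9863 N/mm
Parallel: k_eq = 10.811 + 6.9863 = 17.797 N/mm
F = k_eq·δ = 17.797·18 = 320.34 N

320 N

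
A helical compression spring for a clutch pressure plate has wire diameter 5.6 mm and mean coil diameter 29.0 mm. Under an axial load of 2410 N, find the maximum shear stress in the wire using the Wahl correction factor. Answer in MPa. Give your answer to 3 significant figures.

1320 MPa

Spring index C = D/d = 29.0/5.6 = 5.1786
K_W = (4C−1)/(4C−4) + 0.615/C = 19.714/16.714 + 0.1188 = 1.2982
τ₀ = 8FD/(πd³) = 8·2410·29.0/(π·5.6³) = 559120/551.71 = 1013.4 MPa
τ_max = K·τ₀ = 1.2982 × 1013.4 = 1315.7 MPa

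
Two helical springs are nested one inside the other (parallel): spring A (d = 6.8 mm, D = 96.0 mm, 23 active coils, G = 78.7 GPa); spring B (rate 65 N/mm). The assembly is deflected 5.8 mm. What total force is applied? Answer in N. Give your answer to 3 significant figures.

k_A = Gd⁴/(8D³N_a) = (78.7×10³)(6.8⁴)/(8·96.0³·23) = 1.0337 N/mm
Parallel: k_eq = 1.0337 + 65 = 66.034 N/mm
F = k_eq·δ = 66.034·5.8 = 383 N

383 N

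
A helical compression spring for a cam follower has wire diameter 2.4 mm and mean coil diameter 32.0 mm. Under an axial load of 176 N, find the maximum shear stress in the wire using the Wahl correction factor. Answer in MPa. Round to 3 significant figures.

1150 MPa

Spring index C = D/d = 32.0/2.4 = 13.3333
K_W = (4C−1)/(4C−4) + 0.615/C = 52.333/49.333 + 0.0461 = 1.1069
τ₀ = 8FD/(πd³) = 8·176·32.0/(π·2.4³) = 45056/43.429 = 1037.5 MPa
τ_max = K·τ₀ = 1.1069 × 1037.5 = 1148.4 MPa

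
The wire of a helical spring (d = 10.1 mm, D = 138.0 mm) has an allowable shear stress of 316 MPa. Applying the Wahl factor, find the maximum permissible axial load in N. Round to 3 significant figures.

C = D/d = 138.0/10.1 = 13.6634
K_W = (4C−1)/(4C−4) + 0.615/C = 53.653/50.653 + 0.0450 = 1.1042
τ_max = K·8FD/(πd³) → F_max = τ_allow·πd³/(8DK)
F_max = 316·π·10.1³/(8·138.0·1.1042) = 1.0228e+06/1219.1 = 839.02 N

839 N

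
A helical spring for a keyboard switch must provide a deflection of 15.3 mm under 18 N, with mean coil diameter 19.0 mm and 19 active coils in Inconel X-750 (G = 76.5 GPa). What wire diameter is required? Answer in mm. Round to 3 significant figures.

2.00 mm

Required rate k = F/δ = 18/15.3 = 1.1765 N/mm
d = (8D³N_a·k / G)^(1/4) = (8·19.0³·19·1.1765 / (76.5×10³))^0.25
  = (16.033)^0.25 = 2.0010 mm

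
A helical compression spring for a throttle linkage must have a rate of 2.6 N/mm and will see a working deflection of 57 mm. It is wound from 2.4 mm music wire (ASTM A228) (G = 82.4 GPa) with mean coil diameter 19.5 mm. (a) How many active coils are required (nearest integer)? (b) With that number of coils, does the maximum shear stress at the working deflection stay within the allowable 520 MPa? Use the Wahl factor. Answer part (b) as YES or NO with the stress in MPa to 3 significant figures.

N_a = Gd⁴/(8D³k) = (82.4×10³)(2.4⁴)/(8·19.5³·2.6) = 17.73 → N_a = 18
Actual rate k = Gd⁴/(8D³·18) = 2.5604 N/mm
Working load F = kδ = 2.5604·57 = 145.94 N
C = 19.5/2.4 = 8.1250; K_W = (4C−1)/(4C−4)+0.615/C = 1.1810
τ_max = K_W·8FD/(πd³) = 1.1810·524.23 = 619.09 MPa
τ_max > 520 MPa → exceeds allowable

(a) 18 coils; (b) NO, τ_max = 619 MPa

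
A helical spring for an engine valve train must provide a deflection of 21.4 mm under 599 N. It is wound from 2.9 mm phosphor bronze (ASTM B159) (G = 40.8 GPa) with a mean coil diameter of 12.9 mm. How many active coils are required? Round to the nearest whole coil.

Required rate k = F/δ = 599/21.4 = 27.991 N/mm
N_a = Gd⁴/(8D³k) = (40.8×10³ × 2.9⁴)/(8 × 12.9³ × 27.991)
    = 2.88571e+06 / 480698 = 6.003 → 6 coils

6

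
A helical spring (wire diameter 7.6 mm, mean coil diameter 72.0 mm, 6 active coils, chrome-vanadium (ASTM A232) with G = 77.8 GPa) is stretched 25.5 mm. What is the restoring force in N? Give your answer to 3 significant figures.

k = Gd⁴/(8D³N_a) = (77.8×10³)(7.6⁴)/(8·72.0³·6) = 14.488 N/mm
F = k·δ = 14.488 × 25.5 = 369.43 N

369 N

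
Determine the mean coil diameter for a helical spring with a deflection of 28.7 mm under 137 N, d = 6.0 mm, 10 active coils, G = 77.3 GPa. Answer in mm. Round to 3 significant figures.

Required rate k = F/δ = 137/28.7 = 4.7735 N/mm
D = (Gd⁴/(8N_a·k))^(1/3) = (77.3×10³·6.0⁴/(8·10·4.7735))^(1/3)
  = (262335)^(1/3) = 64.0155 mm

64.0 mm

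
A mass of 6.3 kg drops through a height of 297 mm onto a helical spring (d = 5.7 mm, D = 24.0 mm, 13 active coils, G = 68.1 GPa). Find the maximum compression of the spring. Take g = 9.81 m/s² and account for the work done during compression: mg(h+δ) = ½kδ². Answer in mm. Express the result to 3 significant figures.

k = Gd⁴/(8D³N_a) = (68.1×10³)(5.7⁴)/(8·24.0³·13) = 50.001 N/mm
W = mg = 6.3 × 9.81 = 61.803 N
½kδ² − Wδ − Wh = 0 → δ = (W + √(W² + 2kWh))/k
δ = (61.803 + √(3819.6 + 1.83559e+06))/50.001 = (61.803 + 1356.2)/50.001 = 28.36 mm

28.4 mm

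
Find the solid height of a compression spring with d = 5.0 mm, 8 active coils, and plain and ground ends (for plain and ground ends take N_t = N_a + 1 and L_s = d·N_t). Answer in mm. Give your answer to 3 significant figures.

45.0 mm

plain and ground ends: N_t = N_a + 1 = 8 + 1 = 9
L_s = d·N_t = 5.0 × 9 = 45 mm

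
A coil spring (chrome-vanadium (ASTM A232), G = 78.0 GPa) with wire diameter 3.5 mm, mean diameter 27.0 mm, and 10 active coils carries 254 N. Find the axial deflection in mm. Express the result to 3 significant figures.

34.2 mm

k = Gd⁴/(8D³N_a) = (78.0×10³)(3.5⁴)/(8·27.0³·10) = 7.4334 N/mm
δ = F/k = 254 / 7.4334 = 34.17 mm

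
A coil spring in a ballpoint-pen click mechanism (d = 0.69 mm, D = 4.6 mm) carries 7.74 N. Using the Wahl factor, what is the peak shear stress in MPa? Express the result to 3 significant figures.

Spring index C = D/d = 4.6/0.69 = 6.6667
K_W = (4C−1)/(4C−4) + 0.615/C = 25.667/22.667 + 0.0922 = 1.2246
τ₀ = 8FD/(πd³) = 8·7.74·4.6/(π·0.69³) = 284.832/1.032 = 275.99 MPa
τ_max = K·τ₀ = 1.2246 × 275.99 = 337.98 MPa

338 MPa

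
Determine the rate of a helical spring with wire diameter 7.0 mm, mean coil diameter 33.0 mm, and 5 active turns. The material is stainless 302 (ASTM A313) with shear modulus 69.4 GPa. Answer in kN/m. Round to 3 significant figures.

k = Gd⁴/(8D³N_a) = (69.4×10³ × 7.0⁴) / (8 × 33.0³ × 5)
  = 1.66629e+08 / 1.43748e+06 = 115.92 N/mm

116 kN/m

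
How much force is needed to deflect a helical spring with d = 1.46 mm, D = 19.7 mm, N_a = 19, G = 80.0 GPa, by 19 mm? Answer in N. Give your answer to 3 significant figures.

k = Gd⁴/(8D³N_a) = (80.0×10³)(1.46⁴)/(8·19.7³·19) = 0.31279 N/mm
F = k·δ = 0.31279 × 19 = 5.9431 N

5.94 N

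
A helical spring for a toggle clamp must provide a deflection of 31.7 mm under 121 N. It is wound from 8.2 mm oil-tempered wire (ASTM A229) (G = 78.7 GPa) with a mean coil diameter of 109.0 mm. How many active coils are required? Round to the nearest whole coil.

Required rate k = F/δ = 121/31.7 = 3.817 N/mm
N_a = Gd⁴/(8D³k) = (78.7×10³ × 8.2⁴)/(8 × 109.0³ × 3.817)
    = 3.5582e+08 / 3.95454e+07 = 8.998 → 9 coils

9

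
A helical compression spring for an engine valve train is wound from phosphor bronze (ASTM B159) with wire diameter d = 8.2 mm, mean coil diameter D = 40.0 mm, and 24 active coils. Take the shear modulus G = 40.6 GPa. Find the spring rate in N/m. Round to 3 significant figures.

k = Gd⁴/(8D³N_a) = (40.6×10³ × 8.2⁴) / (8 × 40.0³ × 24)
  = 1.83561e+08 / 1.2288e+07 = 14.938 N/mm = 14938 N/m

14900 N/m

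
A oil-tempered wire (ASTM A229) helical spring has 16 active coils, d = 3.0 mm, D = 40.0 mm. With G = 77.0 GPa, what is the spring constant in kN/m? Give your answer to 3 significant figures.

0.761 kN/m

k = Gd⁴/(8D³N_a) = (77.0×10³ × 3.0⁴) / (8 × 40.0³ × 16)
  = 6.237e+06 / 8.192e+06 = 0.76135 N/mm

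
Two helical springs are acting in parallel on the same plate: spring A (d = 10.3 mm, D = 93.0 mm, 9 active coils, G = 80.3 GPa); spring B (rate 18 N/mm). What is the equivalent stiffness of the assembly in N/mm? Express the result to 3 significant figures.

33.6 N/mm

k_A = Gd⁴/(8D³N_a) = (80.3×10³)(10.3⁴)/(8·93.0³·9) = 15.606 N/mm
Parallel: k_eq = 15.606 + 18 = 33.606 N/mm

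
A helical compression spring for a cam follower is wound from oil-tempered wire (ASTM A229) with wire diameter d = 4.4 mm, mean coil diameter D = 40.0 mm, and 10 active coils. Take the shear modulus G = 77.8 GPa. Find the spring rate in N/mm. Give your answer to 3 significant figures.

5.70 N/mm

k = Gd⁴/(8D³N_a) = (77.8×10³ × 4.4⁴) / (8 × 40.0³ × 10)
  = 2.91602e+07 / 5.12e+06 = 5.6953 N/mm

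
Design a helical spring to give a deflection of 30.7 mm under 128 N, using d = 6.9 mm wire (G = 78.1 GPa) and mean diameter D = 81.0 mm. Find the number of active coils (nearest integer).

10

Required rate k = F/δ = 128/30.7 = 4.1694 N/mm
N_a = Gd⁴/(8D³k) = (78.1×10³ × 6.9⁴)/(8 × 81.0³ × 4.1694)
    = 1.7703e+08 / 1.77262e+07 = 9.987 → 10 coils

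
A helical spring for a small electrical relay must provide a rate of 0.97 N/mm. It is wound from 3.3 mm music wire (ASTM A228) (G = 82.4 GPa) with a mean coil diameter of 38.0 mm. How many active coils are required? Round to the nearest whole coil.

N_a = Gd⁴/(8D³k) = (82.4×10³ × 3.3⁴)/(8 × 38.0³ × 0.97)
    = 9.77199e+06 / 425807 = 22.95 → 23 coils

23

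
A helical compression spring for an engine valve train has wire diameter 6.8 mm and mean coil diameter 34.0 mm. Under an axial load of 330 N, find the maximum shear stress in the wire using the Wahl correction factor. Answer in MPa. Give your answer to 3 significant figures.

119 MPa

Spring index C = D/d = 34.0/6.8 = 5.0000
K_W = (4C−1)/(4C−4) + 0.615/C = 19.000/16.000 + 0.1230 = 1.3105
τ₀ = 8FD/(πd³) = 8·330·34.0/(π·6.8³) = 89760/987.82 = 90.867 MPa
τ_max = K·τ₀ = 1.3105 × 90.867 = 119.08 MPa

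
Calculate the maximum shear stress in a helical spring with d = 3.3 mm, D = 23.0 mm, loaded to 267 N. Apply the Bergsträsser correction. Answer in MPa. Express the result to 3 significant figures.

Spring index C = D/d = 23.0/3.3 = 6.9697
K_B = (4C+2)/(4C−3) = 29.879/24.879 = 1.2010
τ₀ = 8FD/(πd³) = 8·267·23.0/(π·3.3³) = 49128/112.9 = 435.15 MPa
τ_max = K·τ₀ = 1.2010 × 435.15 = 522.6 MPa

523 MPa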